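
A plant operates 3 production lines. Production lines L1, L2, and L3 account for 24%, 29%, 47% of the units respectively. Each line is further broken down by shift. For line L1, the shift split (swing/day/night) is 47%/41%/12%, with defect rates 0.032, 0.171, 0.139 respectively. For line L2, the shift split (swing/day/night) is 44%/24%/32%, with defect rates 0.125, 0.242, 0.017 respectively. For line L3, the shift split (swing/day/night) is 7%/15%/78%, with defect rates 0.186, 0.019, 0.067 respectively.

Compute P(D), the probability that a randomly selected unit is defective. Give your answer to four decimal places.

0.0908

P(D|L1) = 0.47·0.032 + 0.41·0.171 + 0.12·0.139 = 0.01504 + 0.07011 + 0.01668 = 0.10183
P(D|L2) = 0.44·0.125 + 0.24·0.242 + 0.32·0.017 = 0.055 + 0.05808 + 0.00544 = 0.11852
P(D|L3) = 0.07·0.186 + 0.15·0.019 + 0.78·0.067 = 0.01302 + 0.00285 + 0.05226 = 0.06813
Then overall,
P(D) = 0.24·0.10183 + 0.29·0.11852 + 0.47·0.06813
      = 0.0244392 + 0.0343708 + 0.0320211 = 0.0908311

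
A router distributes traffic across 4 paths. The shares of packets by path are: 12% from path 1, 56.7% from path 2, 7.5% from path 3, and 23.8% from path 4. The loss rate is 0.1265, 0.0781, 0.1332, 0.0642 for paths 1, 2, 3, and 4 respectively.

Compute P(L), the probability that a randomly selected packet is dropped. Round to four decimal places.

P(L) = P(L|1)·P(1) + P(L|2)·P(2) + P(L|3)·P(3) + P(L|4)·P(4)
      = 0.1265·0.12 + 0.0781·0.567 + 0.1332·0.075 + 0.0642·0.238
      = 0.01518 + 0.0442827 + 0.00999 + 0.0152796 = 0.0847323

P(L) ≈ 0.0847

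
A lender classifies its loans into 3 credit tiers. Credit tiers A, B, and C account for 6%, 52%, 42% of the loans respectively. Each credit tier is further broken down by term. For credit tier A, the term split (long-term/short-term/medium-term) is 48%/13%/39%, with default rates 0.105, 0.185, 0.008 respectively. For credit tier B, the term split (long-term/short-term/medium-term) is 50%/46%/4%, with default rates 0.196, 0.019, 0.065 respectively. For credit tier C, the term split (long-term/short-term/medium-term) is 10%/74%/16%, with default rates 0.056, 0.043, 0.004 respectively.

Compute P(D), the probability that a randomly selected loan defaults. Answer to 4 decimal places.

P(D|A) = 0.48·0.105 + 0.13·0.185 + 0.39·0.008 = 0.0504 + 0.02405 + 0.00312 = 0.07757
P(D|B) = 0.5·0.196 + 0.46·0.019 + 0.04·0.065 = 0.098 + 0.00874 + 0.0026 = 0.10934
P(D|C) = 0.1·0.056 + 0.74·0.043 + 0.16·0.004 = 0.0056 + 0.03182 + 0.00064 = 0.03806
Then overall,
P(D) = 0.06·0.07757 + 0.52·0.10934 + 0.42·0.03806
      = 0.0046542 + 0.0568568 + 0.0159852 = 0.0774962

0.0775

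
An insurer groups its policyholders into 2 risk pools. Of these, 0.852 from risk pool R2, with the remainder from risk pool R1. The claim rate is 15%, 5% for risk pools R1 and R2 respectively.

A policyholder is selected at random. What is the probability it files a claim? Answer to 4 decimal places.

P(C) ≈ 0.0648

P(R1) = 1 − (0.852) = 0.148.
P(C) = P(C|R1)·P(R1) + P(C|R2)·P(R2)
      = 0.15·0.148 + 0.05·0.852
      = 0.0222 + 0.0426 = 0.0648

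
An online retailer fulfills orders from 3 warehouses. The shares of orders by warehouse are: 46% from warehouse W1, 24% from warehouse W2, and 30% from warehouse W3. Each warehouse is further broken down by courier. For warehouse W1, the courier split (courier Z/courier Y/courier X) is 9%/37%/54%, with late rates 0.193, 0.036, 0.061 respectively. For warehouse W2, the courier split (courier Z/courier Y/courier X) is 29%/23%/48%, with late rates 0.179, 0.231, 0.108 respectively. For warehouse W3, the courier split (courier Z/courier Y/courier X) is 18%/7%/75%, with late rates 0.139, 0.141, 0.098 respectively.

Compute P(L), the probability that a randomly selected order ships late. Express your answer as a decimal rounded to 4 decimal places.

P(L|W1) = 0.09·0.193 + 0.37·0.036 + 0.54·0.061 = 0.01737 + 0.01332 + 0.03294 = 0.06363
P(L|W2) = 0.29·0.179 + 0.23·0.231 + 0.48·0.108 = 0.05191 + 0.05313 + 0.05184 = 0.15688
P(L|W3) = 0.18·0.139 + 0.07·0.141 + 0.75·0.098 = 0.02502 + 0.00987 + 0.0735 = 0.10839
By total probability over the outer partition,
P(L) = 0.46·0.06363 + 0.24·0.15688 + 0.3·0.10839
      = 0.0292698 + 0.0376512 + 0.032517 = 0.099438

P(L) ≈ 0.0994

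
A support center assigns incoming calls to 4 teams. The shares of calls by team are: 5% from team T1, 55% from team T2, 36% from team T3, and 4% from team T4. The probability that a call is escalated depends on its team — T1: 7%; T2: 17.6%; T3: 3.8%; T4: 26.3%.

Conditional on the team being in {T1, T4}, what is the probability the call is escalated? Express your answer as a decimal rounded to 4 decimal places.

P(E|S) ≈ 0.1558

Let S = {T1, T4}.
P(S) = 0.05 + 0.04 = 0.09.
P(E ∩ S) = 0.07·0.05 + 0.263·0.04 = 0.0035 + 0.01052 = 0.01402.
P(E | S) = 0.01402 / 0.09 = 0.155778…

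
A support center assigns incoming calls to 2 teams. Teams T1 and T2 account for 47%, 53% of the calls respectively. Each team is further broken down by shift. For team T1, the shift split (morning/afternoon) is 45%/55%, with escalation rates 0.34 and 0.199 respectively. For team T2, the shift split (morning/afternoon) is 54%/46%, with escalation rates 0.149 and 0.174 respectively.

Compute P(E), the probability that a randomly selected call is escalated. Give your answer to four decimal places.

0.2084

P(E|T1) = 0.45·0.34 + 0.55·0.199 = 0.153 + 0.10945 = 0.26245
P(E|T2) = 0.54·0.149 + 0.46·0.174 = 0.08046 + 0.08004 = 0.1605
By total probability over the outer partition,
P(E) = 0.47·0.26245 + 0.53·0.1605
      = 0.1233515 + 0.085065 = 0.2084165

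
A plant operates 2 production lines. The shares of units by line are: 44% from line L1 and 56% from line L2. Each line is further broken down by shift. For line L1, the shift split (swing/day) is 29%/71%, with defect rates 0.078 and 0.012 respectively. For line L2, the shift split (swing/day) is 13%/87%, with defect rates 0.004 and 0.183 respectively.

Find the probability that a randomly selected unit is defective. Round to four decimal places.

P(D|L1) = 0.29·0.078 + 0.71·0.012 = 0.02262 + 0.00852 = 0.03114
P(D|L2) = 0.13·0.004 + 0.87·0.183 = 0.00052 + 0.15921 = 0.15973
By total probability over the outer partition,
P(D) = 0.44·0.03114 + 0.56·0.15973
      = 0.0137016 + 0.0894488 = 0.1031504

P(D) ≈ 0.1032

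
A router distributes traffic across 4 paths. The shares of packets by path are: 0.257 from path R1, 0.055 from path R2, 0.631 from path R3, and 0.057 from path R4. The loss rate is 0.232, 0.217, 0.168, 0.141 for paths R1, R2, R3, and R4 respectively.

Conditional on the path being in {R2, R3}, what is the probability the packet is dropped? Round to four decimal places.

Let S = {R2, R3}.
P(S) = 0.055 + 0.631 = 0.686.
P(L ∩ S) = 0.217·0.055 + 0.168·0.631 = 0.011935 + 0.106008 = 0.117943.
P(L | S) = 0.117943 / 0.686 = 0.171929…

P(L|S) ≈ 0.1719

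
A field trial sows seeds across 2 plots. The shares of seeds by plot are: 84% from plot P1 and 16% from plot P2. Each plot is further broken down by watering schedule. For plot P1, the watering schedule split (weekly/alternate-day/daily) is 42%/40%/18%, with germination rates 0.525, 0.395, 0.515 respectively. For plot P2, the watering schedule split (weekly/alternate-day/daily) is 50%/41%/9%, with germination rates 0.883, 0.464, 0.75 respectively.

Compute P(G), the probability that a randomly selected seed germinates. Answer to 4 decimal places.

P(G) ≈ 0.5077

P(G|P1) = 0.42·0.525 + 0.4·0.395 + 0.18·0.515 = 0.2205 + 0.158 + 0.0927 = 0.4712
P(G|P2) = 0.5·0.883 + 0.41·0.464 + 0.09·0.75 = 0.4415 + 0.19024 + 0.0675 = 0.69924
By total probability over the outer partition,
P(G) = 0.84·0.4712 + 0.16·0.69924
      = 0.395808 + 0.1118784 = 0.5076864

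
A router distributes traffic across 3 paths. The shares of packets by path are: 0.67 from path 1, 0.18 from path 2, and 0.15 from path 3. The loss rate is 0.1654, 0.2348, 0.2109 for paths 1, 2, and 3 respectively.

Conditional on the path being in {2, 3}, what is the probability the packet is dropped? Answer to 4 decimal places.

Let S = {2, 3}.
P(S) = 0.18 + 0.15 = 0.33.
P(L ∩ S) = 0.2348·0.18 + 0.2109·0.15 = 0.042264 + 0.031635 = 0.073899.
P(L | S) = 0.073899 / 0.33 = 0.223936…

P(L|S) ≈ 0.2239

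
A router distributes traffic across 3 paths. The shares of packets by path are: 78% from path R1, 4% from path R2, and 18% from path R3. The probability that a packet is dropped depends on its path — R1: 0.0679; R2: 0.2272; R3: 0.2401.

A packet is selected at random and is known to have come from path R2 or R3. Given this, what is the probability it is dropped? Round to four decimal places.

0.2378

Let S = {R2, R3}.
P(S) = 0.04 + 0.18 = 0.22.
P(L ∩ S) = 0.2272·0.04 + 0.2401·0.18 = 0.009088 + 0.043218 = 0.052306.
P(L | S) = 0.052306 / 0.22 = 0.237755…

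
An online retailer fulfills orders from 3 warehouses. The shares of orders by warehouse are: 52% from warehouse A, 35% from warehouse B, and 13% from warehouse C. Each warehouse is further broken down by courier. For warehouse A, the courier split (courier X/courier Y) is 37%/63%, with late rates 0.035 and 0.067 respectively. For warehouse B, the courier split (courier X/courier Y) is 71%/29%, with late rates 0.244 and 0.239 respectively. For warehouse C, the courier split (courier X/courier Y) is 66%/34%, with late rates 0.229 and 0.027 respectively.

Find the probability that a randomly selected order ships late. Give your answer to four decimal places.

0.1344

P(L|A) = 0.37·0.035 + 0.63·0.067 = 0.01295 + 0.04221 = 0.05516
P(L|B) = 0.71·0.244 + 0.29·0.239 = 0.17324 + 0.06931 = 0.24255
P(L|C) = 0.66·0.229 + 0.34·0.027 = 0.15114 + 0.00918 = 0.16032
By total probability over the outer partition,
P(L) = 0.52·0.05516 + 0.35·0.24255 + 0.13·0.16032
      = 0.0286832 + 0.0848925 + 0.0208416 = 0.1344173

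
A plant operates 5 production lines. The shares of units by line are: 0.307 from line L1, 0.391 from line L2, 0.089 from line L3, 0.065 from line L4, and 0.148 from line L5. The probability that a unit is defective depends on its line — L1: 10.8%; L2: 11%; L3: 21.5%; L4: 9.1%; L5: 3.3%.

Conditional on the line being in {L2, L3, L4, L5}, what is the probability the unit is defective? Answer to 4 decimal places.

0.1053

Let S = {L2, L3, L4, L5}.
P(S) = 0.391 + 0.089 + 0.065 + 0.148 = 0.693.
P(D ∩ S) = 0.11·0.391 + 0.215·0.089 + 0.091·0.065 + 0.033·0.148 = 0.04301 + 0.019135 + 0.005915 + 0.004884 = 0.072944.
P(D | S) = 0.072944 / 0.693 = 0.105258…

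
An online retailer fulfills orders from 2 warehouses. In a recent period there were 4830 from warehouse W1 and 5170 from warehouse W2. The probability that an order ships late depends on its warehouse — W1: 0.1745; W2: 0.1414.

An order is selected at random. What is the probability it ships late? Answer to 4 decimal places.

0.1574

Total: 4830 + 5170 = 10000.
P(W1) = 4830/10000 = 0.483. P(W2) = 5170/10000 = 0.517.
By the law of total probability,
P(L) = P(L|W1)·P(W1) + P(L|W2)·P(W2)
      = 0.1745·0.483 + 0.1414·0.517
      = 0.0842835 + 0.0731038 = 0.1573873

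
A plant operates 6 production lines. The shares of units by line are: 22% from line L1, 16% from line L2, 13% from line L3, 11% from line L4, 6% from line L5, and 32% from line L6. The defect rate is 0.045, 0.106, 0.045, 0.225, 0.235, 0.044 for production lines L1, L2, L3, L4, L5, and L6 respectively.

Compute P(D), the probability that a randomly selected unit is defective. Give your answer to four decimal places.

0.0856

P(D) = P(D|L1)·P(L1) + P(D|L2)·P(L2) + P(D|L3)·P(L3) + P(D|L4)·P(L4) + P(D|L5)·P(L5) + P(D|L6)·P(L6)
      = 0.045·0.22 + 0.106·0.16 + 0.045·0.13 + 0.225·0.11 + 0.235·0.06 + 0.044·0.32
      = 0.0099 + 0.01696 + 0.00585 + 0.02475 + 0.0141 + 0.01408 = 0.08564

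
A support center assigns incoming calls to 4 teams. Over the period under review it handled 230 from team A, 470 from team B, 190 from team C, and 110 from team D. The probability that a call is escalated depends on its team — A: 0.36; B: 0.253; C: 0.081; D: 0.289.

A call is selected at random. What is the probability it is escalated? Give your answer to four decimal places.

Total: 230 + 470 + 190 + 110 = 1000.
P(A) = 230/1000 = 0.23. P(B) = 470/1000 = 0.47. P(C) = 190/1000 = 0.19. P(D) = 110/1000 = 0.11.
P(E) = P(E|A)·P(A) + P(E|B)·P(B) + P(E|C)·P(C) + P(E|D)·P(D)
      = 0.36·0.23 + 0.253·0.47 + 0.081·0.19 + 0.289·0.11
      = 0.0828 + 0.11891 + 0.01539 + 0.03179 = 0.24889

0.2489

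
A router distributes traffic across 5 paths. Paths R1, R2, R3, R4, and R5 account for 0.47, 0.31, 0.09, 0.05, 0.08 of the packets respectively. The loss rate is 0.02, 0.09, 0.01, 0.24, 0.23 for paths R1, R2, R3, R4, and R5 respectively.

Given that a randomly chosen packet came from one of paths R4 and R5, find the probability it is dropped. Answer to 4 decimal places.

0.2338

Let S = {R4, R5}.
P(S) = 0.05 + 0.08 = 0.13.
P(L ∩ S) = 0.24·0.05 + 0.23·0.08 = 0.012 + 0.0184 = 0.0304.
P(L | S) = 0.0304 / 0.13 = 0.233846…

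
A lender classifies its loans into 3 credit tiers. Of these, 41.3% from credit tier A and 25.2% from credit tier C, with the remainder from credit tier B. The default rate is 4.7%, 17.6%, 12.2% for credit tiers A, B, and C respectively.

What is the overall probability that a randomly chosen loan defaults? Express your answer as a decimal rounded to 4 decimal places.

P(B) = 1 − (0.413 + 0.252) = 0.335.
By the law of total probability,
P(D) = P(D|A)·P(A) + P(D|B)·P(B) + P(D|C)·P(C)
      = 0.047·0.413 + 0.176·0.335 + 0.122·0.252
      = 0.019411 + 0.05896 + 0.030744 = 0.109115

0.1091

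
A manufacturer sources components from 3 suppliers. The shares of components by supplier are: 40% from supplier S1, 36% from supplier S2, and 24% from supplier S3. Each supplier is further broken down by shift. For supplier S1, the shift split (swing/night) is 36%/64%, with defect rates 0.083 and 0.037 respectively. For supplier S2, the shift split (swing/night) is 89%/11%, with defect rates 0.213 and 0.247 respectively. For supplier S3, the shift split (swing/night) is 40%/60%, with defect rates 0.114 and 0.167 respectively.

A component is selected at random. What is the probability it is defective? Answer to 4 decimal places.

P(D|S1) = 0.36·0.083 + 0.64·0.037 = 0.02988 + 0.02368 = 0.05356
P(D|S2) = 0.89·0.213 + 0.11·0.247 = 0.18957 + 0.02717 = 0.21674
P(D|S3) = 0.4·0.114 + 0.6·0.167 = 0.0456 + 0.1002 = 0.1458
By total probability over the outer partition,
P(D) = 0.4·0.05356 + 0.36·0.21674 + 0.24·0.1458
      = 0.021424 + 0.0780264 + 0.034992 = 0.1344424

P(D) ≈ 0.1344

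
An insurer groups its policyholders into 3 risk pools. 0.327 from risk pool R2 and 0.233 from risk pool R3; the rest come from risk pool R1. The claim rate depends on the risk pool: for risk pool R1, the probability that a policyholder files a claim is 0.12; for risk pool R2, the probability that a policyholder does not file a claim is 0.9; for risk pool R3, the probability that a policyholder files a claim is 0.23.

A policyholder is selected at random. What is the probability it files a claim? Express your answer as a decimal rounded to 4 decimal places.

P(R1) = 1 − (0.327 + 0.233) = 0.44.
P(C|R2) = 1 − 0.9 = 0.1.
P(C) = P(C|R1)·P(R1) + P(C|R2)·P(R2) + P(C|R3)·P(R3)
      = 0.12·0.44 + 0.1·0.327 + 0.23·0.233
      = 0.0528 + 0.0327 + 0.05359 = 0.13909

P(C) ≈ 0.1391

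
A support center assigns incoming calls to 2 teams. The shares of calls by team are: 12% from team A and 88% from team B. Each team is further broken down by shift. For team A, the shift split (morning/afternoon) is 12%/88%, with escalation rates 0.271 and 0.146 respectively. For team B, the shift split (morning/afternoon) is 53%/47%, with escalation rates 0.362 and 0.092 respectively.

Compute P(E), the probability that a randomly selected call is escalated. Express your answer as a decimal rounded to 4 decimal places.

P(E|A) = 0.12·0.271 + 0.88·0.146 = 0.03252 + 0.12848 = 0.161
P(E|B) = 0.53·0.362 + 0.47·0.092 = 0.19186 + 0.04324 = 0.2351
By total probability over the outer partition,
P(E) = 0.12·0.161 + 0.88·0.2351
      = 0.01932 + 0.206888 = 0.226208

P(E) ≈ 0.2262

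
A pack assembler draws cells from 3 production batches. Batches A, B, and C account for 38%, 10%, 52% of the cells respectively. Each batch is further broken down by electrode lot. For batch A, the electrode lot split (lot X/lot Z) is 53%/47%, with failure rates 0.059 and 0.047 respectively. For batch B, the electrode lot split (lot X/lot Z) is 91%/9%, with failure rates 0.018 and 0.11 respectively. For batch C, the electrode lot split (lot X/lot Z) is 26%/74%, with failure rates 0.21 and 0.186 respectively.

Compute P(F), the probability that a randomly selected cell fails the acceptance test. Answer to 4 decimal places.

P(F) ≈ 0.1229

P(F|A) = 0.53·0.059 + 0.47·0.047 = 0.03127 + 0.02209 = 0.05336
P(F|B) = 0.91·0.018 + 0.09·0.11 = 0.01638 + 0.0099 = 0.02628
P(F|C) = 0.26·0.21 + 0.74·0.186 = 0.0546 + 0.13764 = 0.19224
Then overall,
P(F) = 0.38·0.05336 + 0.1·0.02628 + 0.52·0.19224
      = 0.0202768 + 0.002628 + 0.0999648 = 0.1228696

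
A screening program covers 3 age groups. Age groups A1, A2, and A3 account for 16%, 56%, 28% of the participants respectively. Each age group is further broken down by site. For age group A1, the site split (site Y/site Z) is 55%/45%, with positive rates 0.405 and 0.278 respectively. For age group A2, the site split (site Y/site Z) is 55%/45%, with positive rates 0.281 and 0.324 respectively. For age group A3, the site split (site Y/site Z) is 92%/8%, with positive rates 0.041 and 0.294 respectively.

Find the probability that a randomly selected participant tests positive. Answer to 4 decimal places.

P(T) ≈ 0.2410

P(T|A1) = 0.55·0.405 + 0.45·0.278 = 0.22275 + 0.1251 = 0.34785
P(T|A2) = 0.55·0.281 + 0.45·0.324 = 0.15455 + 0.1458 = 0.30035
P(T|A3) = 0.92·0.041 + 0.08·0.294 = 0.03772 + 0.02352 = 0.06124
Then overall,
P(T) = 0.16·0.34785 + 0.56·0.30035 + 0.28·0.06124
      = 0.055656 + 0.168196 + 0.0171472 = 0.2409992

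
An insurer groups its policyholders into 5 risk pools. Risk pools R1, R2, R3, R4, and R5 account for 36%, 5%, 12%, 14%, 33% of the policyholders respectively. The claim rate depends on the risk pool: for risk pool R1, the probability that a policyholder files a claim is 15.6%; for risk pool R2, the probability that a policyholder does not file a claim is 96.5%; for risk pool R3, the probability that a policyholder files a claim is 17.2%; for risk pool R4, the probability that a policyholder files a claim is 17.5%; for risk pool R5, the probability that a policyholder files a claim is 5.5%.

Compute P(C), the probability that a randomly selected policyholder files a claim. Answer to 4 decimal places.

P(C|R2) = 1 − 0.965 = 0.035.
P(C) = P(C|R1)·P(R1) + P(C|R2)·P(R2) + P(C|R3)·P(R3) + P(C|R4)·P(R4) + P(C|R5)·P(R5)
      = 0.156·0.36 + 0.035·0.05 + 0.172·0.12 + 0.175·0.14 + 0.055·0.33
      = 0.05616 + 0.00175 + 0.02064 + 0.0245 + 0.01815 = 0.1212

P(C) ≈ 0.1212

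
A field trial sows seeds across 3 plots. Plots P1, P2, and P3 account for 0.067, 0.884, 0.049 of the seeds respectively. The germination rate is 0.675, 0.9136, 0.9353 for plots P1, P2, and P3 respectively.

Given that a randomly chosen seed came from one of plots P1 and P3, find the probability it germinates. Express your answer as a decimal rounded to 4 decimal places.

Let S = {P1, P3}.
P(S) = 0.067 + 0.049 = 0.116.
P(G ∩ S) = 0.675·0.067 + 0.9353·0.049 = 0.045225 + 0.0458297 = 0.0910547.
P(G | S) = 0.0910547 / 0.116 = 0.784954…

0.7850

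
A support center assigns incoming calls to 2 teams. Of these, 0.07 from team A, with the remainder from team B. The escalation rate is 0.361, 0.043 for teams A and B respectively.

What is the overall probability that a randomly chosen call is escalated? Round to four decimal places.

P(B) = 1 − (0.07) = 0.93.
By the law of total probability,
P(E) = P(E|A)·P(A) + P(E|B)·P(B)
      = 0.361·0.07 + 0.043·0.93
      = 0.02527 + 0.03999 = 0.06526

P(E) ≈ 0.0653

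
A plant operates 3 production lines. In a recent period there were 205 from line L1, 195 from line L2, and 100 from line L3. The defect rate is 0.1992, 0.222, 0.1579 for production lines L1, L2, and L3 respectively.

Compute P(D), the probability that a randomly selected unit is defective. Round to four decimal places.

Total: 205 + 195 + 100 = 500.
P(L1) = 205/500 = 0.41. P(L2) = 195/500 = 0.39. P(L3) = 100/500 = 0.2.
P(D) = P(D|L1)·P(L1) + P(D|L2)·P(L2) + P(D|L3)·P(L3)
      = 0.1992·0.41 + 0.222·0.39 + 0.1579·0.2
      = 0.081672 + 0.08658 + 0.03158 = 0.199832

P(D) ≈ 0.1998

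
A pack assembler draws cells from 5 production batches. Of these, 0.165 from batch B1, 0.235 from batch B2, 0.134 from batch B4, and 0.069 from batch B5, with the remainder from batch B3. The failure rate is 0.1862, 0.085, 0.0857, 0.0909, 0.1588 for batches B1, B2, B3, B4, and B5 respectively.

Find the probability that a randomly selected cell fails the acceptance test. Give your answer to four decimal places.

P(F) ≈ 0.1079

P(B3) = 1 − (0.165 + 0.235 + 0.134 + 0.069) = 0.397.
P(F) = P(F|B1)·P(B1) + P(F|B2)·P(B2) + P(F|B3)·P(B3) + P(F|B4)·P(B4) + P(F|B5)·P(B5)
      = 0.1862·0.165 + 0.085·0.235 + 0.0857·0.397 + 0.0909·0.134 + 0.1588·0.069
      = 0.030723 + 0.019975 + 0.0340229 + 0.0121806 + 0.0109572 = 0.1078587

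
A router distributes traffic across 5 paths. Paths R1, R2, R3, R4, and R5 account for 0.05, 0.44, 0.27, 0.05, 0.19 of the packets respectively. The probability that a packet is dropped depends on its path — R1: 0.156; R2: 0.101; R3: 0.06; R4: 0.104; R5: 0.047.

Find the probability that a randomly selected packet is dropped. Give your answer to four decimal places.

P(L) ≈ 0.0826

P(L) = P(L|R1)·P(R1) + P(L|R2)·P(R2) + P(L|R3)·P(R3) + P(L|R4)·P(R4) + P(L|R5)·P(R5)
      = 0.156·0.05 + 0.101·0.44 + 0.06·0.27 + 0.104·0.05 + 0.047·0.19
      = 0.0078 + 0.04444 + 0.0162 + 0.0052 + 0.00893 = 0.08257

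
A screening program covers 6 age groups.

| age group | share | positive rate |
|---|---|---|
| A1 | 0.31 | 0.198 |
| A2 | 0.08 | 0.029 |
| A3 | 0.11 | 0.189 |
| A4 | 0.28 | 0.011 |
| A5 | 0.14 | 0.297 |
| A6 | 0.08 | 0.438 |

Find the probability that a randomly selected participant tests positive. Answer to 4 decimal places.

By the law of total probability,
P(T) = P(T|A1)·P(A1) + P(T|A2)·P(A2) + P(T|A3)·P(A3) + P(T|A4)·P(A4) + P(T|A5)·P(A5) + P(T|A6)·P(A6)
      = 0.198·0.31 + 0.029·0.08 + 0.189·0.11 + 0.011·0.28 + 0.297·0.14 + 0.438·0.08
      = 0.06138 + 0.00232 + 0.02079 + 0.00308 + 0.04158 + 0.03504 = 0.16419

P(T) ≈ 0.1642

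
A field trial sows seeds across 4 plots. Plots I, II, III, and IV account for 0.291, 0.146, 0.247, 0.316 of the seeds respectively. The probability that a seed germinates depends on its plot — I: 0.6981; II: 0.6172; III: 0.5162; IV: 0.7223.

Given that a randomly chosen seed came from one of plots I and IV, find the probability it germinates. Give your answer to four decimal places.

0.7107

Let S = {I, IV}.
P(S) = 0.291 + 0.316 = 0.607.
P(G ∩ S) = 0.6981·0.291 + 0.7223·0.316 = 0.2031471 + 0.2282468 = 0.4313939.
P(G | S) = 0.4313939 / 0.607 = 0.710698…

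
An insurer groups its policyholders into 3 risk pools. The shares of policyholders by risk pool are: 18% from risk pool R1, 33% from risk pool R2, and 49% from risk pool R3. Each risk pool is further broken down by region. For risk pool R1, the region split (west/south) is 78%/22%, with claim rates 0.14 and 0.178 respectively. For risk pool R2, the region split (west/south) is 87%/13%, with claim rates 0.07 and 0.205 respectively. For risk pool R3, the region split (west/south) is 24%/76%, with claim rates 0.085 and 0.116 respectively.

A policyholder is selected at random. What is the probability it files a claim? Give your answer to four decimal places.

P(C|R1) = 0.78·0.14 + 0.22·0.178 = 0.1092 + 0.03916 = 0.14836
P(C|R2) = 0.87·0.07 + 0.13·0.205 = 0.0609 + 0.02665 = 0.08755
P(C|R3) = 0.24·0.085 + 0.76·0.116 = 0.0204 + 0.08816 = 0.10856
Then overall,
P(C) = 0.18·0.14836 + 0.33·0.08755 + 0.49·0.10856
      = 0.0267048 + 0.0288915 + 0.0531944 = 0.1087907

0.1088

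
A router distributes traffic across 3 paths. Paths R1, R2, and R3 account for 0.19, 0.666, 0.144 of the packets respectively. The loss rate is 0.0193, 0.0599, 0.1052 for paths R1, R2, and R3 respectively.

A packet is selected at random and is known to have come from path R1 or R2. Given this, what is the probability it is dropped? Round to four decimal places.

0.0509

Let S = {R1, R2}.
P(S) = 0.19 + 0.666 = 0.856.
P(L ∩ S) = 0.0193·0.19 + 0.0599·0.666 = 0.003667 + 0.0398934 = 0.0435604.
P(L | S) = 0.0435604 / 0.856 = 0.050888…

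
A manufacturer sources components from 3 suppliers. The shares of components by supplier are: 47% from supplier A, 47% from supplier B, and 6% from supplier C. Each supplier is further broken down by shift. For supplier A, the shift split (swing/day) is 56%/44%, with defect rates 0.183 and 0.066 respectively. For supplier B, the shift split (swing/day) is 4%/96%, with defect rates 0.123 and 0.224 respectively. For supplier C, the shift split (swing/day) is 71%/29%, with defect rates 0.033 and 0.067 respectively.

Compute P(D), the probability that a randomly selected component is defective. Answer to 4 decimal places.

P(D) ≈ 0.1678

P(D|A) = 0.56·0.183 + 0.44·0.066 = 0.10248 + 0.02904 = 0.13152
P(D|B) = 0.04·0.123 + 0.96·0.224 = 0.00492 + 0.21504 = 0.21996
P(D|C) = 0.71·0.033 + 0.29·0.067 = 0.02343 + 0.01943 = 0.04286
Then overall,
P(D) = 0.47·0.13152 + 0.47·0.21996 + 0.06·0.04286
      = 0.0618144 + 0.1033812 + 0.0025716 = 0.1677672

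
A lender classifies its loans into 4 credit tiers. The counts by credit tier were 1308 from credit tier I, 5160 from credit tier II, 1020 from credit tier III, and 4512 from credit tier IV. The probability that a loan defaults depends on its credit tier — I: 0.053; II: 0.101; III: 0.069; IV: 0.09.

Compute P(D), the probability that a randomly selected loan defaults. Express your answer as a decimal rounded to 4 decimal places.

P(D) ≈ 0.0889

Total: 1308 + 5160 + 1020 + 4512 = 12000.
P(I) = 1308/12000 = 0.109. P(II) = 5160/12000 = 0.43. P(III) = 1020/12000 = 0.085. P(IV) = 4512/12000 = 0.376.
P(D) = P(D|I)·P(I) + P(D|II)·P(II) + P(D|III)·P(III) + P(D|IV)·P(IV)
      = 0.053·0.109 + 0.101·0.43 + 0.069·0.085 + 0.09·0.376
      = 0.005777 + 0.04343 + 0.005865 + 0.03384 = 0.088912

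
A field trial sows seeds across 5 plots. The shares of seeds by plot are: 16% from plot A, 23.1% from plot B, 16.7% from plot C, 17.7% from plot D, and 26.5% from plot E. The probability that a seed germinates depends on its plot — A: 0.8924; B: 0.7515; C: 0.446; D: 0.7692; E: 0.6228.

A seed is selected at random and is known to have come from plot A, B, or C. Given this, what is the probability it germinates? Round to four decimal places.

P(G|S) ≈ 0.7005

Let S = {A, B, C}.
P(S) = 0.16 + 0.231 + 0.167 = 0.558.
P(G ∩ S) = 0.8924·0.16 + 0.7515·0.231 + 0.446·0.167 = 0.142784 + 0.1735965 + 0.074482 = 0.3908625.
P(G | S) = 0.3908625 / 0.558 = 0.700470…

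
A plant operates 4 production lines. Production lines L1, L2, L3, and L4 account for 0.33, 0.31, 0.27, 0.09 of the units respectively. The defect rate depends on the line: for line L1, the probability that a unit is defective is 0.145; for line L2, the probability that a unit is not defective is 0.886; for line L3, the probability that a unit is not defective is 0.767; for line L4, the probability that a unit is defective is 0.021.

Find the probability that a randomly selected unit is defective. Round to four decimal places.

P(D|L2) = 1 − 0.886 = 0.114.
P(D|L3) = 1 − 0.767 = 0.233.
By the law of total probability,
P(D) = P(D|L1)·P(L1) + P(D|L2)·P(L2) + P(D|L3)·P(L3) + P(D|L4)·P(L4)
      = 0.145·0.33 + 0.114·0.31 + 0.233·0.27 + 0.021·0.09
      = 0.04785 + 0.03534 + 0.06291 + 0.00189 = 0.14799

0.1480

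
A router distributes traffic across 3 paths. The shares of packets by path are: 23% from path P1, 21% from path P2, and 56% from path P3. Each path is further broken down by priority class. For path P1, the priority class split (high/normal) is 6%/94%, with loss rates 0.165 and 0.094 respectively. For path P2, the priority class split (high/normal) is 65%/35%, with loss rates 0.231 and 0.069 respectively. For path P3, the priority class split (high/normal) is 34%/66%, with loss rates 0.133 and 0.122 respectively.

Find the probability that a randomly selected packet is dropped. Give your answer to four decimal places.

0.1296

P(L|P1) = 0.06·0.165 + 0.94·0.094 = 0.0099 + 0.08836 = 0.09826
P(L|P2) = 0.65·0.231 + 0.35·0.069 = 0.15015 + 0.02415 = 0.1743
P(L|P3) = 0.34·0.133 + 0.66·0.122 = 0.04522 + 0.08052 = 0.12574
Then overall,
P(L) = 0.23·0.09826 + 0.21·0.1743 + 0.56·0.12574
      = 0.0225998 + 0.036603 + 0.0704144 = 0.1296172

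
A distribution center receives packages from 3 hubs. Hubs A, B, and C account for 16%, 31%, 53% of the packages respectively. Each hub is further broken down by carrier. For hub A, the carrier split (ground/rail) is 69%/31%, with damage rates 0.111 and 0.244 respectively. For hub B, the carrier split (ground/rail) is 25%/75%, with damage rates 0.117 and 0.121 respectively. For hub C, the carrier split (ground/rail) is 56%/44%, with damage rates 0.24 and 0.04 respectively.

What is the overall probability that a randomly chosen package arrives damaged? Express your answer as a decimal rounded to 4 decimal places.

P(D|A) = 0.69·0.111 + 0.31·0.244 = 0.07659 + 0.07564 = 0.15223
P(D|B) = 0.25·0.117 + 0.75·0.121 = 0.02925 + 0.09075 = 0.12
P(D|C) = 0.56·0.24 + 0.44·0.04 = 0.1344 + 0.0176 = 0.152
Then overall,
P(D) = 0.16·0.15223 + 0.31·0.12 + 0.53·0.152
      = 0.0243568 + 0.0372 + 0.08056 = 0.1421168

0.1421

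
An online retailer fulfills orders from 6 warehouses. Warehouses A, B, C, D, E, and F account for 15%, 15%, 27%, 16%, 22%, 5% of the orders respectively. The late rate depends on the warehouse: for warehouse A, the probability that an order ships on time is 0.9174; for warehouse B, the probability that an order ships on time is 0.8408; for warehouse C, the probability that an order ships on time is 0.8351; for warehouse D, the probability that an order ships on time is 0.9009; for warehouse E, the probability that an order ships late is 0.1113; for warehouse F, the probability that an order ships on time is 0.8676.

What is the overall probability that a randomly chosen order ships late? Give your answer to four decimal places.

P(L|A) = 1 − 0.9174 = 0.0826.
P(L|B) = 1 − 0.8408 = 0.1592.
P(L|C) = 1 − 0.8351 = 0.1649.
P(L|D) = 1 − 0.9009 = 0.0991.
P(L|F) = 1 − 0.8676 = 0.1324.
By the law of total probability,
P(L) = P(L|A)·P(A) + P(L|B)·P(B) + P(L|C)·P(C) + P(L|D)·P(D) + P(L|E)·P(E) + P(L|F)·P(F)
      = 0.0826·0.15 + 0.1592·0.15 + 0.1649·0.27 + 0.0991·0.16 + 0.1113·0.22 + 0.1324·0.05
      = 0.01239 + 0.02388 + 0.044523 + 0.015856 + 0.024486 + 0.00662 = 0.127755

P(L) ≈ 0.1278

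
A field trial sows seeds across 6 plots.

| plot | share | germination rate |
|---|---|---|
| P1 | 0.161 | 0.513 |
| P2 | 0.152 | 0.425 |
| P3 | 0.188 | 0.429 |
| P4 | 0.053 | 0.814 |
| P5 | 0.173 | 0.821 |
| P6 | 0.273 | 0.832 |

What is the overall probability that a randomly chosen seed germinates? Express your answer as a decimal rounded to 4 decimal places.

P(G) ≈ 0.6402

P(G) = P(G|P1)·P(P1) + P(G|P2)·P(P2) + P(G|P3)·P(P3) + P(G|P4)·P(P4) + P(G|P5)·P(P5) + P(G|P6)·P(P6)
      = 0.513·0.161 + 0.425·0.152 + 0.429·0.188 + 0.814·0.053 + 0.821·0.173 + 0.832·0.273
      = 0.082593 + 0.0646 + 0.080652 + 0.043142 + 0.142033 + 0.227136 = 0.640156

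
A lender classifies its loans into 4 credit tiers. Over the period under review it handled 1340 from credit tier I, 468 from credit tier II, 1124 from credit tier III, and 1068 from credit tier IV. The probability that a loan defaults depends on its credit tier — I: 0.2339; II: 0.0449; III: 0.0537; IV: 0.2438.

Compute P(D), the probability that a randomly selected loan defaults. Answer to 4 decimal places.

0.1638

Total: 1340 + 468 + 1124 + 1068 = 4000.
P(I) = 1340/4000 = 0.335. P(II) = 468/4000 = 0.117. P(III) = 1124/4000 = 0.281. P(IV) = 1068/4000 = 0.267.
P(D) = P(D|I)·P(I) + P(D|II)·P(II) + P(D|III)·P(III) + P(D|IV)·P(IV)
      = 0.2339·0.335 + 0.0449·0.117 + 0.0537·0.281 + 0.2438·0.267
      = 0.0783565 + 0.0052533 + 0.0150897 + 0.0650946 = 0.1637941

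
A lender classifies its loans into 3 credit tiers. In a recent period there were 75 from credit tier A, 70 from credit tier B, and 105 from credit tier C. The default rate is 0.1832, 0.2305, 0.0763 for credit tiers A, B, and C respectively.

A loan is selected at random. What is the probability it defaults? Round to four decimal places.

Total: 75 + 70 + 105 = 250.
P(A) = 75/250 = 0.3. P(B) = 70/250 = 0.28. P(C) = 105/250 = 0.42.
Using total probability over the partition,
P(D) = P(D|A)·P(A) + P(D|B)·P(B) + P(D|C)·P(C)
      = 0.1832·0.3 + 0.2305·0.28 + 0.0763·0.42
      = 0.05496 + 0.06454 + 0.032046 = 0.151546

P(D) ≈ 0.1515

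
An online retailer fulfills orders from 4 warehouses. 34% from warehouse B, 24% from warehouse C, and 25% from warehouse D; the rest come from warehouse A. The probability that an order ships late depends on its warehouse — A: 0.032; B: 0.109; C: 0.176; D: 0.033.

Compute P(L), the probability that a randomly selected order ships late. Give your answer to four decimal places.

0.0930

P(A) = 1 − (0.34 + 0.24 + 0.25) = 0.17.
P(L) = P(L|A)·P(A) + P(L|B)·P(B) + P(L|C)·P(C) + P(L|D)·P(D)
      = 0.032·0.17 + 0.109·0.34 + 0.176·0.24 + 0.033·0.25
      = 0.00544 + 0.03706 + 0.04224 + 0.00825 = 0.09299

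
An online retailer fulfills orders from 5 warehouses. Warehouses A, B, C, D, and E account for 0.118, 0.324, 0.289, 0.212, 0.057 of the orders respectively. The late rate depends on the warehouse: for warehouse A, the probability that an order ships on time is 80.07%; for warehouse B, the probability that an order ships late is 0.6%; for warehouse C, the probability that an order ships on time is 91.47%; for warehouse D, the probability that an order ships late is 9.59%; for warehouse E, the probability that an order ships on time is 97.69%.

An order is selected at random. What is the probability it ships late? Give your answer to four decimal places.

P(L|A) = 1 − 0.8007 = 0.1993.
P(L|C) = 1 − 0.9147 = 0.0853.
P(L|E) = 1 − 0.9769 = 0.0231.
P(L) = P(L|A)·P(A) + P(L|B)·P(B) + P(L|C)·P(C) + P(L|D)·P(D) + P(L|E)·P(E)
      = 0.1993·0.118 + 0.006·0.324 + 0.0853·0.289 + 0.0959·0.212 + 0.0231·0.057
      = 0.0235174 + 0.001944 + 0.0246517 + 0.0203308 + 0.0013167 = 0.0717606

0.0718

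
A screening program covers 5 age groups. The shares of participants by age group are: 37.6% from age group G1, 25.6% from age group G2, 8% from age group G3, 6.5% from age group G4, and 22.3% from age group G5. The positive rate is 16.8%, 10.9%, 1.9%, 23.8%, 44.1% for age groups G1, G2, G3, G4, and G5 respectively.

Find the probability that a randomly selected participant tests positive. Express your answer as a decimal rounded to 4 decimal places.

P(T) ≈ 0.2064

P(T) = P(T|G1)·P(G1) + P(T|G2)·P(G2) + P(T|G3)·P(G3) + P(T|G4)·P(G4) + P(T|G5)·P(G5)
      = 0.168·0.376 + 0.109·0.256 + 0.019·0.08 + 0.238·0.065 + 0.441·0.223
      = 0.063168 + 0.027904 + 0.00152 + 0.01547 + 0.098343 = 0.206405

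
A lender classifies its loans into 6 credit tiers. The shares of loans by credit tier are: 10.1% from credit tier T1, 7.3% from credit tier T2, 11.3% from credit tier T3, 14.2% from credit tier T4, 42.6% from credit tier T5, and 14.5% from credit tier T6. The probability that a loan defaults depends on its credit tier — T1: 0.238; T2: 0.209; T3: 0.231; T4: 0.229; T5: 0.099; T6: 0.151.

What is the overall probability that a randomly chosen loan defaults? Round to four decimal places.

By the law of total probability,
P(D) = P(D|T1)·P(T1) + P(D|T2)·P(T2) + P(D|T3)·P(T3) + P(D|T4)·P(T4) + P(D|T5)·P(T5) + P(D|T6)·P(T6)
      = 0.238·0.101 + 0.209·0.073 + 0.231·0.113 + 0.229·0.142 + 0.099·0.426 + 0.151·0.145
      = 0.024038 + 0.015257 + 0.026103 + 0.032518 + 0.042174 + 0.021895 = 0.161985

0.1620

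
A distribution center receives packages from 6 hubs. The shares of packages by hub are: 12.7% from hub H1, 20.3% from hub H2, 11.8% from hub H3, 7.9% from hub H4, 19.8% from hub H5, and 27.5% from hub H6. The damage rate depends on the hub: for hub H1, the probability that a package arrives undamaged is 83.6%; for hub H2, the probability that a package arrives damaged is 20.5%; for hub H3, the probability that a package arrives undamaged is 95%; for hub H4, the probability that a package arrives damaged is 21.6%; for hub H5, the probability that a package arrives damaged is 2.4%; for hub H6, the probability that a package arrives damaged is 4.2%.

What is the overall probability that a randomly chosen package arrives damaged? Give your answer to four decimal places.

P(D) ≈ 0.1017

P(D|H1) = 1 − 0.836 = 0.164.
P(D|H3) = 1 − 0.95 = 0.05.
P(D) = P(D|H1)·P(H1) + P(D|H2)·P(H2) + P(D|H3)·P(H3) + P(D|H4)·P(H4) + P(D|H5)·P(H5) + P(D|H6)·P(H6)
      = 0.164·0.127 + 0.205·0.203 + 0.05·0.118 + 0.216·0.079 + 0.024·0.198 + 0.042·0.275
      = 0.020828 + 0.041615 + 0.0059 + 0.017064 + 0.004752 + 0.01155 = 0.101709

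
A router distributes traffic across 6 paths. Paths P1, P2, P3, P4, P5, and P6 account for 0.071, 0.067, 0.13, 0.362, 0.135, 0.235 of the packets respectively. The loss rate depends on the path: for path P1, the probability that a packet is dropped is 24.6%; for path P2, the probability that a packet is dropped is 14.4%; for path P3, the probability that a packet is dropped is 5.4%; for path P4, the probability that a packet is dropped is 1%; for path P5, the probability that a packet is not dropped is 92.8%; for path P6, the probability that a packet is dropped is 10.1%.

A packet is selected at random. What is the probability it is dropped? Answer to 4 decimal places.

P(L|P5) = 1 − 0.928 = 0.072.
Using total probability over the partition,
P(L) = P(L|P1)·P(P1) + P(L|P2)·P(P2) + P(L|P3)·P(P3) + P(L|P4)·P(P4) + P(L|P5)·P(P5) + P(L|P6)·P(P6)
      = 0.246·0.071 + 0.144·0.067 + 0.054·0.13 + 0.01·0.362 + 0.072·0.135 + 0.101·0.235
      = 0.017466 + 0.009648 + 0.00702 + 0.00362 + 0.00972 + 0.023735 = 0.071209

0.0712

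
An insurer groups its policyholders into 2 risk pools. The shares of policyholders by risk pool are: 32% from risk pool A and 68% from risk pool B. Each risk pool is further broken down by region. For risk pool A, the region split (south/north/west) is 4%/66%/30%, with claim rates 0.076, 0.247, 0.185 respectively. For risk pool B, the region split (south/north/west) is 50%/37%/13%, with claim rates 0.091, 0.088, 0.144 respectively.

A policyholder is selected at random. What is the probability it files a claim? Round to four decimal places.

P(C|A) = 0.04·0.076 + 0.66·0.247 + 0.3·0.185 = 0.00304 + 0.16302 + 0.0555 = 0.22156
P(C|B) = 0.5·0.091 + 0.37·0.088 + 0.13·0.144 = 0.0455 + 0.03256 + 0.01872 = 0.09678
By total probability over the outer partition,
P(C) = 0.32·0.22156 + 0.68·0.09678
      = 0.0708992 + 0.0658104 = 0.1367096

P(C) ≈ 0.1367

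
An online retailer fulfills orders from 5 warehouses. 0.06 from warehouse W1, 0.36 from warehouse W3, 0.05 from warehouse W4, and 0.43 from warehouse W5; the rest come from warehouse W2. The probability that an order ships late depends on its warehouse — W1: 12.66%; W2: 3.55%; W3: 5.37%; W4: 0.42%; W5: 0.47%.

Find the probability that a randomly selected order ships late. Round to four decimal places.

0.0327

P(W2) = 1 − (0.06 + 0.36 + 0.05 + 0.43) = 0.1.
P(L) = P(L|W1)·P(W1) + P(L|W2)·P(W2) + P(L|W3)·P(W3) + P(L|W4)·P(W4) + P(L|W5)·P(W5)
      = 0.1266·0.06 + 0.0355·0.1 + 0.0537·0.36 + 0.0042·0.05 + 0.0047·0.43
      = 0.007596 + 0.00355 + 0.019332 + 0.00021 + 0.002021 = 0.032709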